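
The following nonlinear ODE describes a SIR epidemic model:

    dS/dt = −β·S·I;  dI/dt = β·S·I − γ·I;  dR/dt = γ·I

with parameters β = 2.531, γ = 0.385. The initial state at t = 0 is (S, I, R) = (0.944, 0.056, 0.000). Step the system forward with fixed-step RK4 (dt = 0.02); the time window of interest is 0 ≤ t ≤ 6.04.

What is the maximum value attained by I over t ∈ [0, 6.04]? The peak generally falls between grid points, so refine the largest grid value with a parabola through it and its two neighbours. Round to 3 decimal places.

max I = 0.570

t=0.000: state=(0.944, 0.056, 0.000)
step 1 (dt=0.02): k1=(-0.134, 0.112, 0.022), k2=(-0.136, 0.114, 0.022), k3=(-0.136, 0.114, 0.022), k4=(-0.139, 0.116, 0.022); state += dt/6·(k1+2k2+2k3+k4)
t=0.020: state=(0.941, 0.058, 0.000)
t=0.040: state=(0.938, 0.061, 0.001)
t=0.060: state=(0.936, 0.063, 0.001)
continuing one RK4 step at a time; state shown every 10 steps (Δt=0.2):
t=0.200: state=(0.912, 0.083, 0.005)
t=0.400: state=(0.866, 0.121, 0.013)
t=0.600: state=(0.805, 0.171, 0.024)
t=0.800: state=(0.727, 0.233, 0.040)
t=1.000: state=(0.635, 0.305, 0.060)
t=1.200: state=(0.534, 0.379, 0.087)
t=1.400: state=(0.433, 0.448, 0.119)
t=1.600: state=(0.340, 0.505, 0.155)
t=1.800: state=(0.261, 0.544, 0.196)
t=2.000: state=(0.197, 0.565, 0.239)
t=2.200: state=(0.147, 0.570, 0.282)
t=2.400: state=(0.111, 0.563, 0.326)
t=2.600: state=(0.084, 0.548, 0.369)
t=2.800: state=(0.064, 0.526, 0.410)
t=3.000: state=(0.049, 0.501, 0.450)
t=3.200: state=(0.038, 0.474, 0.487)
t=3.400: state=(0.030, 0.447, 0.523)
t=3.600: state=(0.024, 0.419, 0.556)
t=3.800: state=(0.020, 0.393, 0.587)
t=4.000: state=(0.016, 0.367, 0.617)
t=4.200: state=(0.014, 0.342, 0.644)
t=4.400: state=(0.012, 0.319, 0.669)
t=4.600: state=(0.010, 0.297, 0.693)
t=4.800: state=(0.009, 0.276, 0.715)
t=5.000: state=(0.007, 0.257, 0.736)
t=5.200: state=(0.007, 0.239, 0.755)
t=5.400: state=(0.006, 0.222, 0.772)
t=5.600: state=(0.005, 0.206, 0.789)
t=5.800: state=(0.005, 0.191, 0.804)
t=6.000: state=(0.004, 0.177, 0.818)
t=6.040: state=(0.004, 0.175, 0.821)
largest grid value and its neighbours: I(2.160)=0.57015, I(2.180)=0.57020, I(2.200)=0.57013
parabola through these three points peaks at t≈2.179 with I≈0.57020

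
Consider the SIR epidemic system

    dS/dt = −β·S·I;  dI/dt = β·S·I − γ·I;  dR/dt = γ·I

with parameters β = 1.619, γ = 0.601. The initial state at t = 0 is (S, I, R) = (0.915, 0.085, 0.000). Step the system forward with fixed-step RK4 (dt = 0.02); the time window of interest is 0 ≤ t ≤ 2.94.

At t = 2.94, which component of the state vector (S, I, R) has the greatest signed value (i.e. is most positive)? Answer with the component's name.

largest component: R

t=0.000: state=(0.915, 0.085, 0.000)
step 1 (dt=0.02): k1=(-0.126, 0.075, 0.051), k2=(-0.127, 0.075, 0.052), k3=(-0.127, 0.075, 0.052), k4=(-0.128, 0.076, 0.052); state += dt/6·(k1+2k2+2k3+k4)
t=0.020: state=(0.912, 0.087, 0.001)
t=0.040: state=(0.910, 0.088, 0.002)
t=0.060: state=(0.907, 0.090, 0.003)
continuing one RK4 step at a time; state shown every 5 steps (Δt=0.1):
t=0.100: state=(0.902, 0.093, 0.005)
t=0.200: state=(0.888, 0.101, 0.011)
t=0.300: state=(0.873, 0.110, 0.017)
t=0.400: state=(0.857, 0.119, 0.024)
t=0.500: state=(0.840, 0.128, 0.032)
t=0.600: state=(0.822, 0.138, 0.040)
t=0.700: state=(0.803, 0.148, 0.048)
t=0.800: state=(0.783, 0.159, 0.058)
t=0.900: state=(0.763, 0.170, 0.067)
t=1.000: state=(0.742, 0.180, 0.078)
t=1.100: state=(0.720, 0.191, 0.089)
t=1.200: state=(0.697, 0.202, 0.101)
t=1.300: state=(0.674, 0.212, 0.113)
t=1.400: state=(0.651, 0.223, 0.127)
t=1.500: state=(0.627, 0.233, 0.140)
t=1.600: state=(0.604, 0.242, 0.154)
t=1.700: state=(0.580, 0.251, 0.169)
t=1.800: state=(0.556, 0.259, 0.185)
t=1.900: state=(0.533, 0.266, 0.200)
t=2.000: state=(0.511, 0.273, 0.217)
t=2.100: state=(0.488, 0.279, 0.233)
t=2.200: state=(0.467, 0.283, 0.250)
t=2.300: state=(0.445, 0.287, 0.267)
t=2.400: state=(0.425, 0.290, 0.285)
t=2.500: state=(0.406, 0.292, 0.302)
t=2.600: state=(0.387, 0.294, 0.320)
t=2.700: state=(0.369, 0.294, 0.337)
t=2.800: state=(0.352, 0.293, 0.355)
t=2.900: state=(0.335, 0.292, 0.373)
t=2.940: state=(0.329, 0.291, 0.380)
compare at T: S=0.329, I=0.291, R=0.380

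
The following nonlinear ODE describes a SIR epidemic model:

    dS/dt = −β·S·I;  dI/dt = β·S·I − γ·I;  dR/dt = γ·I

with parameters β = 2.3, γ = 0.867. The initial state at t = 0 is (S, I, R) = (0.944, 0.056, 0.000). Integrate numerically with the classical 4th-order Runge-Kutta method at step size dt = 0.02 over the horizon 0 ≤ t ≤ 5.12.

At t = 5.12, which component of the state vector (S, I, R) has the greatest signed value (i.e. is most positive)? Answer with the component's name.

t=0.000: state=(0.944, 0.056, 0.000)
step 1 (dt=0.02): k1=(-0.122, 0.073, 0.049), k2=(-0.123, 0.074, 0.049), k3=(-0.123, 0.074, 0.049), k4=(-0.124, 0.075, 0.050); state += dt/6·(k1+2k2+2k3+k4)
t=0.020: state=(0.942, 0.057, 0.001)
t=0.040: state=(0.939, 0.059, 0.002)
t=0.060: state=(0.936, 0.061, 0.003)
continuing one RK4 step at a time; state shown every 10 steps (Δt=0.2):
t=0.200: state=(0.917, 0.072, 0.011)
t=0.400: state=(0.883, 0.092, 0.025)
t=0.600: state=(0.842, 0.115, 0.043)
t=0.800: state=(0.794, 0.141, 0.065)
t=1.000: state=(0.739, 0.169, 0.092)
t=1.200: state=(0.680, 0.196, 0.124)
t=1.400: state=(0.617, 0.223, 0.160)
t=1.600: state=(0.554, 0.245, 0.201)
t=1.800: state=(0.493, 0.262, 0.245)
t=2.000: state=(0.436, 0.273, 0.291)
t=2.200: state=(0.384, 0.277, 0.339)
t=2.400: state=(0.338, 0.275, 0.387)
t=2.600: state=(0.299, 0.267, 0.434)
t=2.800: state=(0.265, 0.256, 0.479)
t=3.000: state=(0.236, 0.241, 0.523)
t=3.200: state=(0.212, 0.225, 0.563)
t=3.400: state=(0.192, 0.208, 0.601)
t=3.600: state=(0.175, 0.190, 0.635)
t=3.800: state=(0.161, 0.172, 0.666)
t=4.000: state=(0.149, 0.156, 0.695)
t=4.200: state=(0.140, 0.140, 0.720)
t=4.400: state=(0.131, 0.125, 0.743)
t=4.600: state=(0.124, 0.112, 0.764)
t=4.800: state=(0.119, 0.099, 0.782)
t=5.000: state=(0.114, 0.088, 0.798)
t=5.120: state=(0.111, 0.082, 0.807)
compare at T: S=0.111, I=0.082, R=0.807

largest component: R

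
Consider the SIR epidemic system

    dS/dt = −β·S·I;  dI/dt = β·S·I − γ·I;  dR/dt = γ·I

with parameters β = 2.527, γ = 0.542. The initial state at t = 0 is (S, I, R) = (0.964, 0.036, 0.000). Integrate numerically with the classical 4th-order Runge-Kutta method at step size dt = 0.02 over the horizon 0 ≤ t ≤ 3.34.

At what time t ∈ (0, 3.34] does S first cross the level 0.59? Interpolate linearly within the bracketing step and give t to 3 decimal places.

t=0.000: state=(0.964, 0.036, 0.000)
step 1 (dt=0.02): k1=(-0.088, 0.068, 0.020), k2=(-0.089, 0.069, 0.020), k3=(-0.089, 0.069, 0.020), k4=(-0.091, 0.071, 0.020); state += dt/6·(k1+2k2+2k3+k4)
t=0.020: state=(0.962, 0.037, 0.000)
t=0.040: state=(0.960, 0.039, 0.001)
t=0.060: state=(0.958, 0.040, 0.001)
continuing one RK4 step at a time; state shown every 10 steps (Δt=0.2):
t=0.200: state=(0.943, 0.052, 0.005)
t=0.400: state=(0.913, 0.075, 0.012)
t=0.600: state=(0.873, 0.106, 0.021)
t=0.800: state=(0.819, 0.146, 0.035)
t=1.000: state=(0.752, 0.195, 0.053)
t=1.200: state=(0.672, 0.250, 0.077)
t=1.380: state=(0.593, 0.303, 0.104)
next step: t=1.400: state=(0.584, 0.309, 0.108) — S has crossed 0.59
linear interpolation between t=1.380 (0.59281) and t=1.400 (0.58372) → t≈1.386

t = 1.386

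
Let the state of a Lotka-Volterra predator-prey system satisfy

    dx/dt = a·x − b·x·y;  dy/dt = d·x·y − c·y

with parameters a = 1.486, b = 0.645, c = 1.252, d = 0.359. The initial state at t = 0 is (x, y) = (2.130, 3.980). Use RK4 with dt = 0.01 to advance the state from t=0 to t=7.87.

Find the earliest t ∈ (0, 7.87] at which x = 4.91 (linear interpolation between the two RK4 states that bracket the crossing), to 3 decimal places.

t=0.000: state=(2.130, 3.980)
step 1 (dt=0.01): k1=(-2.303, -1.940), k2=(-2.277, -1.951), k3=(-2.277, -1.951), k4=(-2.252, -1.962); state += dt/6·(k1+2k2+2k3+k4)
t=0.010: state=(2.107, 3.960)
t=0.020: state=(2.085, 3.941)
t=0.030: state=(2.063, 3.921)
continuing one RK4 step at a time; state shown every 50 steps (Δt=0.5):
t=0.500: state=(1.473, 2.903)
t=1.000: state=(1.417, 2.000)
t=1.500: state=(1.732, 1.411)
t=2.000: state=(2.448, 1.090)
t=2.500: state=(3.696, 1.003)
t=2.840: state=(4.877, 1.103)
next step: t=2.850: state=(4.914, 1.109) — x has crossed 4.91
linear interpolation between t=2.840 (4.87664) and t=2.850 (4.91446) → t≈2.849

t = 2.849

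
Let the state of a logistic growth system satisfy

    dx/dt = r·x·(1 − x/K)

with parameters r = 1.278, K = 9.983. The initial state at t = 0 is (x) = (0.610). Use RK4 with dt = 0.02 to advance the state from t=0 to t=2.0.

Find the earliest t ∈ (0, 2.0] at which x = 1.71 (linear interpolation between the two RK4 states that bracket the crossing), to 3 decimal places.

t = 0.904

t=0.000: state=(0.610)
step 1 (dt=0.02): k1=(0.732), k2=(0.740), k3=(0.740), k4=(0.749); state += dt/6·(k1+2k2+2k3+k4)
t=0.020: state=(0.625)
t=0.040: state=(0.640)
t=0.060: state=(0.655)
continuing one RK4 step at a time; state shown every 5 steps (Δt=0.1):
t=0.100: state=(0.687)
t=0.200: state=(0.774)
t=0.300: state=(0.870)
t=0.400: state=(0.977)
t=0.500: state=(1.096)
t=0.600: state=(1.227)
t=0.700: state=(1.371)
t=0.800: state=(1.529)
t=0.900: state=(1.702)
next step: t=0.920: state=(1.739) — x has crossed 1.71
linear interpolation between t=0.900 (1.70232) and t=0.920 (1.73872) → t≈0.904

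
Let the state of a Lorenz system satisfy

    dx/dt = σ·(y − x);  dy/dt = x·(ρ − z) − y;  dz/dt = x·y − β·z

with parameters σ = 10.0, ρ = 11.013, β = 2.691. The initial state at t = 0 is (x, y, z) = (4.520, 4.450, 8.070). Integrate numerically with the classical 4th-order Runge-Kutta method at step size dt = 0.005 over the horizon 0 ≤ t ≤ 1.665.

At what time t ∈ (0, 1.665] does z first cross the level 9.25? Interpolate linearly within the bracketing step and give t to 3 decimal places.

t=0.000: state=(4.520, 4.450, 8.070)
step 1 (dt=0.005): k1=(-0.700, 8.852, -1.602), k2=(-0.461, 8.843, -1.499), k3=(-0.467, 8.844, -1.498), k4=(-0.234, 8.835, -1.393); state += dt/6·(k1+2k2+2k3+k4)
t=0.005: state=(4.518, 4.494, 8.063)
t=0.010: state=(4.518, 4.538, 8.056)
t=0.015: state=(4.520, 4.582, 8.051)
continuing one RK4 step at a time; state shown every 20 steps (Δt=0.1):
t=0.100: state=(4.797, 5.318, 8.154)
t=0.200: state=(5.413, 6.060, 8.798)
t=0.240: state=(5.664, 6.261, 9.197)
next step: t=0.245: state=(5.693, 6.280, 9.251) — z has crossed 9.25
linear interpolation between t=0.240 (9.19718) and t=0.245 (9.25111) → t≈0.245

t = 0.245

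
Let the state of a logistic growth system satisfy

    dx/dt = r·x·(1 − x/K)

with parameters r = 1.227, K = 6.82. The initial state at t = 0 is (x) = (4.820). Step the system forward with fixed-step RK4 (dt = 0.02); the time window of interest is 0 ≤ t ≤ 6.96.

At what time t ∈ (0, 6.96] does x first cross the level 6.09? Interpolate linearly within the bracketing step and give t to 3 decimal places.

t = 1.012

t=0.000: state=(4.820)
step 1 (dt=0.02): k1=(1.734), k2=(1.725), k3=(1.726), k4=(1.717); state += dt/6·(k1+2k2+2k3+k4)
t=0.020: state=(4.855)
t=0.040: state=(4.889)
t=0.060: state=(4.922)
continuing one RK4 step at a time; state shown every 25 steps (Δt=0.5):
t=0.500: state=(5.569)
t=1.000: state=(6.080)
next step: t=1.020: state=(6.096) — x has crossed 6.09
linear interpolation between t=1.000 (6.08034) and t=1.020 (6.09637) → t≈1.012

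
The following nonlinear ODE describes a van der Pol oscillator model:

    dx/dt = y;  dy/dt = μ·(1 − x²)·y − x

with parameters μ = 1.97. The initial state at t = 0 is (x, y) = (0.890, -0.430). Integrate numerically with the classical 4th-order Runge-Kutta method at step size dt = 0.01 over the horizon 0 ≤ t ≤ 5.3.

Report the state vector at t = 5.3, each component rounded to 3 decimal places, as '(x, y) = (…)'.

t=0.000: state=(0.890, -0.430)
step 1 (dt=0.01): k1=(-0.430, -1.066), k2=(-0.435, -1.069), k3=(-0.435, -1.069), k4=(-0.441, -1.073); state += dt/6·(k1+2k2+2k3+k4)
t=0.010: state=(0.886, -0.441)
t=0.020: state=(0.881, -0.451)
t=0.030: state=(0.877, -0.462)
continuing one RK4 step at a time; state shown every 20 steps (Δt=0.2):
t=0.200: state=(0.782, -0.662)
t=0.400: state=(0.621, -0.964)
t=0.600: state=(0.387, -1.408)
t=0.800: state=(0.041, -2.096)
t=1.000: state=(-0.467, -2.991)
t=1.200: state=(-1.116, -3.265)
t=1.400: state=(-1.659, -1.966)
t=1.600: state=(-1.901, -0.573)
t=1.800: state=(-1.943, 0.041)
t=2.000: state=(-1.911, 0.251)
t=2.200: state=(-1.851, 0.331)
t=2.400: state=(-1.780, 0.374)
t=2.600: state=(-1.702, 0.409)
t=2.800: state=(-1.617, 0.446)
t=3.000: state=(-1.523, 0.490)
t=3.200: state=(-1.420, 0.547)
t=3.400: state=(-1.303, 0.623)
t=3.600: state=(-1.169, 0.730)
t=3.800: state=(-1.008, 0.889)
t=4.000: state=(-0.807, 1.140)
t=4.200: state=(-0.541, 1.560)
t=4.400: state=(-0.163, 2.275)
t=4.600: state=(0.393, 3.308)
t=4.800: state=(1.122, 3.707)
t=5.000: state=(1.731, 2.138)
t=5.200: state=(1.982, 0.549)
t=5.300: state=(2.015, 0.153)

(x, y) = (2.015, 0.153)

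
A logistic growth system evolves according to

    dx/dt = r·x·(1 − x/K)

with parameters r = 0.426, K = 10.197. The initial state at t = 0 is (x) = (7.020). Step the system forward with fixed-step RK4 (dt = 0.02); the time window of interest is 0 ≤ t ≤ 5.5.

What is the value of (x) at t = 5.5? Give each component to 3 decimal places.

t=0.000: state=(7.020)
step 1 (dt=0.02): k1=(0.932), k2=(0.930), k3=(0.930), k4=(0.929); state += dt/6·(k1+2k2+2k3+k4)
t=0.020: state=(7.039)
t=0.040: state=(7.057)
t=0.060: state=(7.076)
continuing one RK4 step at a time; state shown every 10 steps (Δt=0.2):
t=0.200: state=(7.203)
t=0.400: state=(7.380)
t=0.600: state=(7.551)
t=0.800: state=(7.714)
t=1.000: state=(7.871)
t=1.200: state=(8.020)
t=1.400: state=(8.162)
t=1.600: state=(8.298)
t=1.800: state=(8.426)
t=2.000: state=(8.547)
t=2.200: state=(8.661)
t=2.400: state=(8.769)
t=2.600: state=(8.871)
t=2.800: state=(8.966)
t=3.000: state=(9.055)
t=3.200: state=(9.139)
t=3.400: state=(9.217)
t=3.600: state=(9.290)
t=3.800: state=(9.358)
t=4.000: state=(9.421)
t=4.200: state=(9.480)
t=4.400: state=(9.535)
t=4.600: state=(9.586)
t=4.800: state=(9.633)
t=5.000: state=(9.677)
t=5.200: state=(9.717)
t=5.400: state=(9.755)
t=5.500: state=(9.772)

(x) = (9.772)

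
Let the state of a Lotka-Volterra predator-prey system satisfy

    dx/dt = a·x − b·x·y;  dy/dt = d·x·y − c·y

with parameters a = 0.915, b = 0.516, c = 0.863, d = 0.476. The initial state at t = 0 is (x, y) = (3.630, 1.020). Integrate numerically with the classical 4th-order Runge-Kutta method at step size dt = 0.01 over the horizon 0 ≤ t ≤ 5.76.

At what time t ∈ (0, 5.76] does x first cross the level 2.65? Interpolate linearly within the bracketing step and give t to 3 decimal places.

t=0.000: state=(3.630, 1.020)
step 1 (dt=0.01): k1=(1.411, 0.882), k2=(1.405, 0.889), k3=(1.405, 0.889), k4=(1.400, 0.897); state += dt/6·(k1+2k2+2k3+k4)
t=0.010: state=(3.644, 1.029)
t=0.020: state=(3.658, 1.038)
t=0.030: state=(3.672, 1.047)
continuing one RK4 step at a time; state shown every 20 steps (Δt=0.2):
t=0.200: state=(3.884, 1.228)
t=0.400: state=(4.052, 1.509)
t=0.600: state=(4.090, 1.873)
t=0.800: state=(3.959, 2.315)
t=1.000: state=(3.651, 2.802)
t=1.200: state=(3.203, 3.271)
t=1.400: state=(2.689, 3.644)
t=1.410: state=(2.663, 3.659)
next step: t=1.420: state=(2.637, 3.674) — x has crossed 2.65
linear interpolation between t=1.410 (2.66338) and t=1.420 (2.63749) → t≈1.415

t = 1.415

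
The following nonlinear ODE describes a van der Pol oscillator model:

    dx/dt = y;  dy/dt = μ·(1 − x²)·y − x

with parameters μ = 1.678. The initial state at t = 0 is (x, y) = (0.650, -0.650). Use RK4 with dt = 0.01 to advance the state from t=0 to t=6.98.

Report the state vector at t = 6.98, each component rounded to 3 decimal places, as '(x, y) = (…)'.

t=0.000: state=(0.650, -0.650)
step 1 (dt=0.01): k1=(-0.650, -1.280), k2=(-0.656, -1.287), k3=(-0.656, -1.288), k4=(-0.663, -1.295); state += dt/6·(k1+2k2+2k3+k4)
t=0.010: state=(0.643, -0.663)
t=0.020: state=(0.637, -0.676)
t=0.030: state=(0.630, -0.689)
continuing one RK4 step at a time; state shown every 25 steps (Δt=0.25):
t=0.250: state=(0.443, -1.031)
t=0.500: state=(0.119, -1.601)
t=0.750: state=(-0.376, -2.372)
t=1.000: state=(-1.035, -2.713)
t=1.250: state=(-1.604, -1.643)
t=1.500: state=(-1.846, -0.402)
t=1.750: state=(-1.866, 0.148)
t=2.000: state=(-1.800, 0.347)
t=2.250: state=(-1.701, 0.440)
t=2.500: state=(-1.582, 0.512)
t=2.750: state=(-1.444, 0.593)
t=3.000: state=(-1.283, 0.701)
t=3.250: state=(-1.089, 0.865)
t=3.500: state=(-0.842, 1.134)
t=3.750: state=(-0.505, 1.608)
t=4.000: state=(-0.008, 2.439)
t=4.250: state=(0.729, 3.374)
t=4.500: state=(1.533, 2.638)
t=4.750: state=(1.947, 0.774)
t=5.000: state=(2.016, -0.063)
t=5.250: state=(1.964, -0.304)
t=5.500: state=(1.876, -0.388)
t=5.750: state=(1.772, -0.439)
t=6.000: state=(1.656, -0.490)
t=6.250: state=(1.526, -0.554)
t=6.500: state=(1.378, -0.640)
t=6.750: state=(1.203, -0.768)
t=6.980: state=(1.007, -0.949)

(x, y) = (1.007, -0.949)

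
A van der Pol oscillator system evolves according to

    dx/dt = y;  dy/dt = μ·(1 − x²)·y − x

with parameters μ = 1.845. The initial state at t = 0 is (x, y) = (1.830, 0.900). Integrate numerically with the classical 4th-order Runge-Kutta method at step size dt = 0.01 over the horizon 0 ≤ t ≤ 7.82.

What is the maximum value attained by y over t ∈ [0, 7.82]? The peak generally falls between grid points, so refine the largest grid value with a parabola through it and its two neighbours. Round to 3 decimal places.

max y = 3.630

t=0.000: state=(1.830, 0.900)
step 1 (dt=0.01): k1=(0.900, -5.730), k2=(0.871, -5.637), k3=(0.872, -5.638), k4=(0.844, -5.545); state += dt/6·(k1+2k2+2k3+k4)
t=0.010: state=(1.839, 0.844)
t=0.020: state=(1.847, 0.789)
t=0.030: state=(1.855, 0.736)
continuing one RK4 step at a time; state shown every 50 steps (Δt=0.5):
t=0.500: state=(1.880, -0.277)
t=1.000: state=(1.697, -0.429)
t=1.500: state=(1.454, -0.553)
t=2.000: state=(1.125, -0.795)
t=2.500: state=(0.591, -1.475)
t=3.000: state=(-0.590, -3.442)
t=3.500: state=(-1.937, -0.893)
t=4.000: state=(-1.971, 0.283)
t=4.500: state=(-1.795, 0.399)
t=5.000: state=(-1.573, 0.492)
t=5.500: state=(-1.290, 0.660)
t=6.000: state=(-0.876, 1.066)
t=6.500: state=(-0.079, 2.390)
t=7.000: state=(1.522, 2.829)
t=7.500: state=(2.017, -0.080)
t=7.820: state=(1.943, -0.318)
largest grid value and its neighbours: y(6.810)=3.62573, y(6.820)=3.62958, y(6.830)=3.62861
parabola through these three points peaks at t≈6.823 with y≈3.62980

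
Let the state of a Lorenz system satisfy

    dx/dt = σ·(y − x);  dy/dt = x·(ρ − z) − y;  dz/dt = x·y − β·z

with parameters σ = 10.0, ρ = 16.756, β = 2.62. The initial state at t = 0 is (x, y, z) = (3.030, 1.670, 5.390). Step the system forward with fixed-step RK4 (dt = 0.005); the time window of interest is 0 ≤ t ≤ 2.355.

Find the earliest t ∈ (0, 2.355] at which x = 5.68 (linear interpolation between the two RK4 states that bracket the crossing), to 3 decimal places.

t=0.000: state=(3.030, 1.670, 5.390)
step 1 (dt=0.005): k1=(-13.600, 32.769, -9.062), k2=(-12.441, 32.368, -8.814), k3=(-12.480, 32.401, -8.813), k4=(-11.356, 32.029, -8.570); state += dt/6·(k1+2k2+2k3+k4)
t=0.005: state=(2.968, 1.832, 5.346)
t=0.010: state=(2.916, 1.990, 5.304)
t=0.015: state=(2.875, 2.146, 5.265)
continuing one RK4 step at a time; state shown every 20 steps (Δt=0.1):
t=0.100: state=(3.300, 4.772, 5.003)
t=0.195: state=(5.523, 8.702, 6.398)
next step: t=0.200: state=(5.684, 8.946, 6.560) — x has crossed 5.68
linear interpolation between t=0.195 (5.52332) and t=0.200 (5.68432) → t≈0.200

t = 0.200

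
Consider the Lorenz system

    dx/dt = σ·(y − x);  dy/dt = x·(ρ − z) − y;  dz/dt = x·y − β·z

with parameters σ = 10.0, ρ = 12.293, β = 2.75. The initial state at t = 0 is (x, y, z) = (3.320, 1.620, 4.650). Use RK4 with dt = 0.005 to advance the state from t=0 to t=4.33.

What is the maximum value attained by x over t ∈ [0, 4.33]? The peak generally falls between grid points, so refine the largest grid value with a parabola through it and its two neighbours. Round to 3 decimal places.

t=0.000: state=(3.320, 1.620, 4.650)
step 1 (dt=0.005): k1=(-17.000, 23.755, -7.409), k2=(-15.981, 23.431, -7.232), k3=(-16.015, 23.450, -7.232), k4=(-15.027, 23.143, -7.059); state += dt/6·(k1+2k2+2k3+k4)
t=0.005: state=(3.240, 1.737, 4.614)
t=0.010: state=(3.170, 1.852, 4.579)
t=0.015: state=(3.108, 1.963, 4.547)
continuing one RK4 step at a time; state shown every 40 steps (Δt=0.2):
t=0.200: state=(4.282, 6.033, 4.774)
t=0.400: state=(8.448, 9.903, 11.751)
t=0.600: state=(6.563, 3.988, 15.760)
t=0.800: state=(2.958, 2.210, 10.836)
t=1.000: state=(2.937, 3.512, 7.423)
t=1.200: state=(5.062, 6.562, 7.427)
t=1.400: state=(7.705, 8.205, 12.499)
t=1.600: state=(6.011, 4.409, 14.127)
t=1.800: state=(3.813, 3.399, 10.694)
t=2.000: state=(4.150, 4.811, 8.551)
t=2.200: state=(6.035, 7.059, 9.770)
t=2.400: state=(6.945, 6.585, 13.099)
t=2.600: state=(5.271, 4.382, 12.551)
t=2.800: state=(4.367, 4.384, 10.238)
t=3.000: state=(5.135, 5.791, 9.587)
t=3.200: state=(6.373, 6.742, 11.374)
t=3.400: state=(6.107, 5.553, 12.672)
t=3.600: state=(5.006, 4.645, 11.470)
t=3.800: state=(4.921, 5.173, 10.235)
t=4.000: state=(5.724, 6.162, 10.619)
t=4.200: state=(6.166, 6.090, 11.949)
t=4.330: state=(5.843, 5.472, 12.160)
largest grid value and its neighbours: x(0.455)=8.89437, x(0.460)=8.89531, x(0.465)=8.88915
parabola through these three points peaks at t≈0.458 with x≈8.89579

max x = 8.896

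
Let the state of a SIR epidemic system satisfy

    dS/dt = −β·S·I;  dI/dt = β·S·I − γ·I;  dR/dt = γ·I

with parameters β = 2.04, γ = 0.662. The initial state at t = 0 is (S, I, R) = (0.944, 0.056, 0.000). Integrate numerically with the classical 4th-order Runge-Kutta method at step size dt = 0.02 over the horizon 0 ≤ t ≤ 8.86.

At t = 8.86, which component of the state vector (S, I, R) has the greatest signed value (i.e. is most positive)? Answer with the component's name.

t=0.000: state=(0.944, 0.056, 0.000)
step 1 (dt=0.02): k1=(-0.108, 0.071, 0.037), k2=(-0.109, 0.072, 0.038), k3=(-0.109, 0.072, 0.038), k4=(-0.110, 0.072, 0.038); state += dt/6·(k1+2k2+2k3+k4)
t=0.020: state=(0.942, 0.057, 0.001)
t=0.040: state=(0.940, 0.059, 0.002)
t=0.060: state=(0.937, 0.060, 0.002)
continuing one RK4 step at a time; state shown every 25 steps (Δt=0.5):
t=0.500: state=(0.873, 0.102, 0.026)
t=1.000: state=(0.761, 0.169, 0.070)
t=1.500: state=(0.616, 0.245, 0.138)
t=2.000: state=(0.464, 0.306, 0.230)
t=2.500: state=(0.335, 0.329, 0.337)
t=3.000: state=(0.240, 0.316, 0.444)
t=3.500: state=(0.177, 0.280, 0.543)
t=4.000: state=(0.136, 0.235, 0.628)
t=4.500: state=(0.110, 0.191, 0.699)
t=5.000: state=(0.092, 0.152, 0.756)
t=5.500: state=(0.080, 0.119, 0.801)
t=6.000: state=(0.072, 0.093, 0.835)
t=6.500: state=(0.066, 0.071, 0.862)
t=7.000: state=(0.062, 0.055, 0.883)
t=7.500: state=(0.059, 0.042, 0.899)
t=8.000: state=(0.057, 0.032, 0.911)
t=8.500: state=(0.055, 0.024, 0.920)
t=8.860: state=(0.054, 0.020, 0.926)
compare at T: S=0.054, I=0.020, R=0.926

largest component: R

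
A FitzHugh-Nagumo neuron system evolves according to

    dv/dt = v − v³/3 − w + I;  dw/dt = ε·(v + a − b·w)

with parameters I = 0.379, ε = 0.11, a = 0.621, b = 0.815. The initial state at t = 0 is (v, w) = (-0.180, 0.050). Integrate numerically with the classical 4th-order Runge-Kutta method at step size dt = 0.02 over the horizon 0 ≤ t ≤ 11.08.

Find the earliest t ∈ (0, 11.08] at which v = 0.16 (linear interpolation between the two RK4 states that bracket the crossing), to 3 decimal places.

t = 1.324

t=0.000: state=(-0.180, 0.050)
step 1 (dt=0.02): k1=(0.151, 0.044), k2=(0.152, 0.044), k3=(0.152, 0.044), k4=(0.153, 0.044); state += dt/6·(k1+2k2+2k3+k4)
t=0.020: state=(-0.177, 0.051)
t=0.040: state=(-0.174, 0.052)
t=0.060: state=(-0.171, 0.053)
continuing one RK4 step at a time; state shown every 25 steps (Δt=0.5):
t=0.500: state=(-0.090, 0.074)
t=1.000: state=(0.042, 0.103)
t=1.320: state=(0.158, 0.125)
next step: t=1.340: state=(0.167, 0.126) — v has crossed 0.16
linear interpolation between t=1.320 (0.15833) and t=1.340 (0.16662) → t≈1.324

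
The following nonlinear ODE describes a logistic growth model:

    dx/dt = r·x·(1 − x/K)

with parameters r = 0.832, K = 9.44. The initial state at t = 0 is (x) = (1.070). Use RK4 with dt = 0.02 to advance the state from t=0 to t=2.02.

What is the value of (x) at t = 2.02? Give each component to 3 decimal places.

t=0.000: state=(1.070)
step 1 (dt=0.02): k1=(0.789), k2=(0.794), k3=(0.794), k4=(0.800); state += dt/6·(k1+2k2+2k3+k4)
t=0.020: state=(1.086)
t=0.040: state=(1.102)
t=0.060: state=(1.118)
continuing one RK4 step at a time; state shown every 5 steps (Δt=0.1):
t=0.100: state=(1.152)
t=0.200: state=(1.238)
t=0.300: state=(1.331)
t=0.400: state=(1.429)
t=0.500: state=(1.532)
t=0.600: state=(1.642)
t=0.700: state=(1.758)
t=0.800: state=(1.880)
t=0.900: state=(2.009)
t=1.000: state=(2.143)
t=1.100: state=(2.284)
t=1.200: state=(2.432)
t=1.300: state=(2.585)
t=1.400: state=(2.744)
t=1.500: state=(2.909)
t=1.600: state=(3.079)
t=1.700: state=(3.254)
t=1.800: state=(3.433)
t=1.900: state=(3.617)
t=2.000: state=(3.804)
t=2.020: state=(3.842)

(x) = (3.842)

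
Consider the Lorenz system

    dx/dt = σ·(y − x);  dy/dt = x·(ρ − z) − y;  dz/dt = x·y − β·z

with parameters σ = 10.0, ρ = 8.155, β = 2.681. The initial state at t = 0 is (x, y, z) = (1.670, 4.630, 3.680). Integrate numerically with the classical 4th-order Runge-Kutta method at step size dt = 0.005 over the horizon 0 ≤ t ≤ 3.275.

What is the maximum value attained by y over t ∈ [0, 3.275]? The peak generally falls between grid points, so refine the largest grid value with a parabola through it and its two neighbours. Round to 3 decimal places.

max y = 6.643

t=0.000: state=(1.670, 4.630, 3.680)
step 1 (dt=0.005): k1=(29.600, 2.843, -2.134), k2=(28.931, 3.177, -1.765), k3=(28.956, 3.167, -1.773), k4=(28.311, 3.491, -1.411); state += dt/6·(k1+2k2+2k3+k4)
t=0.005: state=(1.815, 4.646, 3.671)
t=0.010: state=(1.953, 4.665, 3.666)
t=0.015: state=(2.086, 4.687, 3.664)
continuing one RK4 step at a time; state shown every 40 steps (Δt=0.2):
t=0.200: state=(5.146, 6.318, 5.464)
t=0.400: state=(6.182, 5.865, 9.118)
t=0.600: state=(4.491, 3.502, 9.124)
t=0.800: state=(3.173, 2.884, 7.058)
t=1.000: state=(3.188, 3.444, 5.624)
t=1.200: state=(4.031, 4.569, 5.551)
t=1.400: state=(5.027, 5.379, 6.889)
t=1.600: state=(5.120, 4.861, 8.202)
t=1.800: state=(4.340, 3.938, 7.963)
t=2.000: state=(3.817, 3.721, 6.987)
t=2.200: state=(3.928, 4.110, 6.400)
t=2.400: state=(4.405, 4.657, 6.604)
t=2.600: state=(4.753, 4.815, 7.297)
t=2.800: state=(4.627, 4.466, 7.668)
t=3.000: state=(4.275, 4.123, 7.409)
t=3.200: state=(4.117, 4.116, 6.971)
t=3.275: state=(4.137, 4.189, 6.864)
largest grid value and its neighbours: y(0.275)=6.64194, y(0.280)=6.64325, y(0.285)=6.64174
parabola through these three points peaks at t≈0.280 with y≈6.64326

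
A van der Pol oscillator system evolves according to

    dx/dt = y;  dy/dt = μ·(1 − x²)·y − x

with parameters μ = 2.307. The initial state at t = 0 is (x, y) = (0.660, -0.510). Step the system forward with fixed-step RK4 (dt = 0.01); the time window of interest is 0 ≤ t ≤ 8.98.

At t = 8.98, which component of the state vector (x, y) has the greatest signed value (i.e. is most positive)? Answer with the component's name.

largest component: y

t=0.000: state=(0.660, -0.510)
step 1 (dt=0.01): k1=(-0.510, -1.324), k2=(-0.517, -1.334), k3=(-0.517, -1.334), k4=(-0.523, -1.344); state += dt/6·(k1+2k2+2k3+k4)
t=0.010: state=(0.655, -0.523)
t=0.020: state=(0.650, -0.537)
t=0.030: state=(0.644, -0.551)
continuing one RK4 step at a time; state shown every 50 steps (Δt=0.5):
t=0.500: state=(0.172, -1.651)
t=1.000: state=(-1.204, -3.262)
t=1.500: state=(-1.906, -0.045)
t=2.000: state=(-1.804, 0.312)
t=2.500: state=(-1.629, 0.386)
t=3.000: state=(-1.413, 0.491)
t=3.500: state=(-1.120, 0.715)
t=4.000: state=(-0.625, 1.415)
t=4.500: state=(0.635, 3.991)
t=5.000: state=(1.993, 0.487)
t=5.500: state=(1.956, -0.268)
t=6.000: state=(1.805, -0.327)
t=6.500: state=(1.628, -0.388)
t=7.000: state=(1.410, -0.492)
t=7.500: state=(1.116, -0.719)
t=8.000: state=(0.618, -1.429)
t=8.500: state=(-0.657, -4.016)
t=8.980: state=(-1.985, -0.569)
compare at T: x=-1.985, y=-0.569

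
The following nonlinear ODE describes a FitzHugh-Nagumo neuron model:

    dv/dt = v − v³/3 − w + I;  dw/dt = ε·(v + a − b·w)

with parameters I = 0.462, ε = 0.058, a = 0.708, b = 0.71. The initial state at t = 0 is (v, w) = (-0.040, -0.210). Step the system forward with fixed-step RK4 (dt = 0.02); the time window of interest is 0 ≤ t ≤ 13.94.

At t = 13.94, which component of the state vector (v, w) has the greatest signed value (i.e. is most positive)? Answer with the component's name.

largest component: w

t=0.000: state=(-0.040, -0.210)
step 1 (dt=0.02): k1=(0.632, 0.047), k2=(0.638, 0.048), k3=(0.638, 0.048), k4=(0.644, 0.048); state += dt/6·(k1+2k2+2k3+k4)
t=0.020: state=(-0.027, -0.209)
t=0.040: state=(-0.014, -0.208)
t=0.060: state=(-0.001, -0.207)
continuing one RK4 step at a time; state shown every 25 steps (Δt=0.5):
t=0.500: state=(0.360, -0.181)
t=1.000: state=(0.939, -0.139)
t=1.500: state=(1.510, -0.080)
t=2.000: state=(1.805, -0.010)
t=2.500: state=(1.885, 0.064)
t=3.000: state=(1.887, 0.137)
t=3.500: state=(1.867, 0.209)
t=4.000: state=(1.841, 0.278)
t=4.500: state=(1.813, 0.345)
t=5.000: state=(1.784, 0.410)
t=5.500: state=(1.755, 0.473)
t=6.000: state=(1.726, 0.533)
t=6.500: state=(1.696, 0.592)
t=7.000: state=(1.666, 0.648)
t=7.500: state=(1.635, 0.703)
t=8.000: state=(1.603, 0.755)
t=8.500: state=(1.571, 0.806)
t=9.000: state=(1.538, 0.854)
t=9.500: state=(1.504, 0.901)
t=10.000: state=(1.469, 0.946)
t=10.500: state=(1.433, 0.988)
t=11.000: state=(1.395, 1.029)
t=11.500: state=(1.356, 1.068)
t=12.000: state=(1.314, 1.105)
t=12.500: state=(1.270, 1.140)
t=13.000: state=(1.223, 1.173)
t=13.500: state=(1.173, 1.203)
t=13.940: state=(1.124, 1.229)
compare at T: v=1.124, w=1.229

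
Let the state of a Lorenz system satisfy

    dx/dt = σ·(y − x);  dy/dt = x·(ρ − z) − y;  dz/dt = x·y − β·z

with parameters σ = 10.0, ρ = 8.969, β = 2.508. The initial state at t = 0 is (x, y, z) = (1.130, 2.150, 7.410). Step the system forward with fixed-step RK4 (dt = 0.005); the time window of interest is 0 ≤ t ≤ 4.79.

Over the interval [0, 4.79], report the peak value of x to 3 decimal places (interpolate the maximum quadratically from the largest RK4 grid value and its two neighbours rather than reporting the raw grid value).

max x = 6.085

t=0.000: state=(1.130, 2.150, 7.410)
step 1 (dt=0.005): k1=(10.200, -0.388, -16.155), k2=(9.935, -0.301, -16.000), k3=(9.944, -0.303, -16.002), k4=(9.688, -0.215, -15.849); state += dt/6·(k1+2k2+2k3+k4)
t=0.005: state=(1.180, 2.148, 7.330)
t=0.010: state=(1.227, 2.148, 7.251)
t=0.015: state=(1.272, 2.148, 7.174)
continuing one RK4 step at a time; state shown every 40 steps (Δt=0.2):
t=0.200: state=(2.256, 2.726, 5.169)
t=0.400: state=(3.551, 4.404, 4.776)
t=0.600: state=(5.426, 6.268, 6.891)
t=0.800: state=(5.947, 5.505, 9.895)
t=1.000: state=(4.360, 3.530, 9.548)
t=1.200: state=(3.321, 3.134, 7.639)
t=1.400: state=(3.492, 3.808, 6.428)
t=1.600: state=(4.404, 4.936, 6.649)
t=1.800: state=(5.243, 5.442, 8.144)
t=2.000: state=(5.016, 4.644, 9.103)
t=2.200: state=(4.200, 3.860, 8.508)
t=2.400: state=(3.862, 3.869, 7.521)
t=2.600: state=(4.153, 4.404, 7.144)
t=2.800: state=(4.687, 4.917, 7.625)
t=3.000: state=(4.889, 4.842, 8.376)
t=3.200: state=(4.578, 4.362, 8.499)
t=3.400: state=(4.223, 4.116, 8.028)
t=3.600: state=(4.196, 4.270, 7.603)
t=3.800: state=(4.442, 4.587, 7.622)
t=4.000: state=(4.666, 4.723, 7.991)
t=4.200: state=(4.635, 4.556, 8.257)
t=4.400: state=(4.433, 4.336, 8.154)
t=4.600: state=(4.316, 4.305, 7.883)
t=4.790: state=(4.373, 4.437, 7.757)
largest grid value and its neighbours: x(0.735)=6.08421, x(0.740)=6.08491, x(0.745)=6.08370
parabola through these three points peaks at t≈0.739 with x≈6.08493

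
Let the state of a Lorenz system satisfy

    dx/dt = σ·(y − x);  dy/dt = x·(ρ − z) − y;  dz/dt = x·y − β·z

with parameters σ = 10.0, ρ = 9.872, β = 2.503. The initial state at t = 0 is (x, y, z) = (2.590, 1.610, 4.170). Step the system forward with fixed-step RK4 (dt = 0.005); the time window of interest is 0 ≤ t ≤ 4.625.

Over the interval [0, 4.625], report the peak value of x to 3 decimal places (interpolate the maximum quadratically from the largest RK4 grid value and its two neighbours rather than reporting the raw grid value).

max x = 7.206

t=0.000: state=(2.590, 1.610, 4.170)
step 1 (dt=0.005): k1=(-9.800, 13.158, -6.268), k2=(-9.226, 13.026, -6.183), k3=(-9.244, 13.034, -6.182), k4=(-8.686, 12.908, -6.099); state += dt/6·(k1+2k2+2k3+k4)
t=0.005: state=(2.544, 1.675, 4.139)
t=0.010: state=(2.503, 1.739, 4.109)
t=0.015: state=(2.467, 1.802, 4.080)
continuing one RK4 step at a time; state shown every 40 steps (Δt=0.2):
t=0.200: state=(3.145, 4.156, 3.750)
t=0.400: state=(5.882, 7.357, 6.634)
t=0.600: state=(7.004, 6.244, 11.969)
t=0.800: state=(4.228, 2.895, 11.049)
t=1.000: state=(2.757, 2.568, 8.002)
t=1.200: state=(3.120, 3.618, 6.221)
t=1.400: state=(4.591, 5.493, 6.593)
t=1.600: state=(6.058, 6.376, 9.359)
t=1.800: state=(5.425, 4.635, 10.841)
t=2.000: state=(3.967, 3.479, 9.377)
t=2.200: state=(3.646, 3.784, 7.746)
t=2.400: state=(4.343, 4.846, 7.403)
t=2.600: state=(5.310, 5.657, 8.632)
t=2.800: state=(5.378, 5.097, 9.920)
t=3.000: state=(4.570, 4.173, 9.573)
t=3.200: state=(4.109, 4.069, 8.514)
t=3.400: state=(4.360, 4.617, 8.024)
t=3.600: state=(4.932, 5.184, 8.511)
t=3.800: state=(5.146, 5.085, 9.329)
t=4.000: state=(4.784, 4.544, 9.412)
t=4.200: state=(4.415, 4.322, 8.848)
t=4.400: state=(4.448, 4.560, 8.424)
t=4.600: state=(4.758, 4.920, 8.563)
t=4.625: state=(4.797, 4.950, 8.615)
largest grid value and its neighbours: x(0.545)=7.20568, x(0.550)=7.20587, x(0.555)=7.20229
parabola through these three points peaks at t≈0.548 with x≈7.20625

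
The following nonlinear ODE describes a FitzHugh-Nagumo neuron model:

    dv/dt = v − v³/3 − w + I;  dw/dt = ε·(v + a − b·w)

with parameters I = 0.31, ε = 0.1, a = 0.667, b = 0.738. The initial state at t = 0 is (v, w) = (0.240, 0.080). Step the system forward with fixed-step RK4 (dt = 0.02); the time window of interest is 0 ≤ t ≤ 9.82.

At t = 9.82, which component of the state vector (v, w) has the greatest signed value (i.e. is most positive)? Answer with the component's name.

largest component: w

t=0.000: state=(0.240, 0.080)
step 1 (dt=0.02): k1=(0.465, 0.085), k2=(0.469, 0.085), k3=(0.469, 0.085), k4=(0.473, 0.086); state += dt/6·(k1+2k2+2k3+k4)
t=0.020: state=(0.249, 0.082)
t=0.040: state=(0.259, 0.083)
t=0.060: state=(0.269, 0.085)
continuing one RK4 step at a time; state shown every 25 steps (Δt=0.5):
t=0.500: state=(0.520, 0.128)
t=1.000: state=(0.884, 0.190)
t=1.500: state=(1.249, 0.269)
t=2.000: state=(1.494, 0.360)
t=2.500: state=(1.595, 0.456)
t=3.000: state=(1.610, 0.551)
t=3.500: state=(1.584, 0.642)
t=4.000: state=(1.541, 0.729)
t=4.500: state=(1.489, 0.809)
t=5.000: state=(1.431, 0.884)
t=5.500: state=(1.369, 0.954)
t=6.000: state=(1.301, 1.018)
t=6.500: state=(1.227, 1.076)
t=7.000: state=(1.146, 1.128)
t=7.500: state=(1.053, 1.173)
t=8.000: state=(0.944, 1.213)
t=8.500: state=(0.810, 1.245)
t=9.000: state=(0.635, 1.268)
t=9.500: state=(0.387, 1.280)
t=9.820: state=(0.163, 1.280)
compare at T: v=0.163, w=1.280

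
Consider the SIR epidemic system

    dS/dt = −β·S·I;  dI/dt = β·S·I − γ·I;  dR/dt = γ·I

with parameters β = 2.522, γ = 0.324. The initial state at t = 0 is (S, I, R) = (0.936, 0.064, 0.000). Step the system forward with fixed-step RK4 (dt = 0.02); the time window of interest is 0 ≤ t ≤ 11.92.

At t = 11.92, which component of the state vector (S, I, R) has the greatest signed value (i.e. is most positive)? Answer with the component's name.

largest component: R

t=0.000: state=(0.936, 0.064, 0.000)
step 1 (dt=0.02): k1=(-0.151, 0.130, 0.021), k2=(-0.154, 0.133, 0.021), k3=(-0.154, 0.133, 0.021), k4=(-0.157, 0.135, 0.022); state += dt/6·(k1+2k2+2k3+k4)
t=0.020: state=(0.933, 0.067, 0.000)
t=0.040: state=(0.930, 0.069, 0.001)
t=0.060: state=(0.926, 0.072, 0.001)
continuing one RK4 step at a time; state shown every 25 steps (Δt=0.5):
t=0.500: state=(0.816, 0.166, 0.018)
t=1.000: state=(0.595, 0.347, 0.058)
t=1.500: state=(0.340, 0.530, 0.130)
t=2.000: state=(0.163, 0.612, 0.224)
t=2.500: state=(0.075, 0.601, 0.323)
t=3.000: state=(0.037, 0.547, 0.417)
t=3.500: state=(0.019, 0.481, 0.500)
t=4.000: state=(0.011, 0.417, 0.573)
t=4.500: state=(0.007, 0.358, 0.635)
t=5.000: state=(0.004, 0.307, 0.689)
t=5.500: state=(0.003, 0.262, 0.735)
t=6.000: state=(0.002, 0.224, 0.774)
t=6.500: state=(0.002, 0.191, 0.808)
t=7.000: state=(0.001, 0.162, 0.836)
t=7.500: state=(0.001, 0.138, 0.861)
t=8.000: state=(0.001, 0.118, 0.881)
t=8.500: state=(0.001, 0.100, 0.899)
t=9.000: state=(0.001, 0.085, 0.914)
t=9.500: state=(0.001, 0.073, 0.927)
t=10.000: state=(0.001, 0.062, 0.938)
t=10.500: state=(0.001, 0.053, 0.947)
t=11.000: state=(0.001, 0.045, 0.955)
t=11.500: state=(0.001, 0.038, 0.961)
t=11.920: state=(0.001, 0.033, 0.966)
compare at T: S=0.001, I=0.033, R=0.966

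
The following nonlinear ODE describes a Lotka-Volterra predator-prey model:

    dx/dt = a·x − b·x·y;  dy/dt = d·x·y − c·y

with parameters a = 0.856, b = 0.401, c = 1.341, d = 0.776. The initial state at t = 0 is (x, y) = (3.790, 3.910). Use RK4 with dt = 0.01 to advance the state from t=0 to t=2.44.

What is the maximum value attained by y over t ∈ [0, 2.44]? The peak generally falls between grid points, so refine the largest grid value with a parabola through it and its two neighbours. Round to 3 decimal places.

max y = 6.288

t=0.000: state=(3.790, 3.910)
step 1 (dt=0.01): k1=(-2.698, 6.256), k2=(-2.736, 6.265), k3=(-2.736, 6.264), k4=(-2.773, 6.272); state += dt/6·(k1+2k2+2k3+k4)
t=0.010: state=(3.763, 3.973)
t=0.020: state=(3.735, 4.035)
t=0.030: state=(3.706, 4.098)
continuing one RK4 step at a time; state shown every 10 steps (Δt=0.1):
t=0.100: state=(3.485, 4.536)
t=0.200: state=(3.127, 5.129)
t=0.300: state=(2.745, 5.633)
t=0.400: state=(2.366, 6.006)
t=0.500: state=(2.016, 6.224)
t=0.600: state=(1.708, 6.288)
t=0.700: state=(1.448, 6.213)
t=0.800: state=(1.234, 6.027)
t=0.900: state=(1.061, 5.760)
t=1.000: state=(0.923, 5.439)
t=1.100: state=(0.814, 5.087)
t=1.200: state=(0.728, 4.723)
t=1.300: state=(0.661, 4.358)
t=1.400: state=(0.609, 4.004)
t=1.500: state=(0.569, 3.665)
t=1.600: state=(0.539, 3.345)
t=1.700: state=(0.516, 3.048)
t=1.800: state=(0.501, 2.772)
t=1.900: state=(0.491, 2.520)
t=2.000: state=(0.485, 2.288)
t=2.100: state=(0.484, 2.078)
t=2.200: state=(0.487, 1.887)
t=2.300: state=(0.494, 1.714)
t=2.400: state=(0.504, 1.558)
t=2.440: state=(0.509, 1.500)
largest grid value and its neighbours: y(0.580)=6.28680, y(0.590)=6.28794, y(0.600)=6.28767
parabola through these three points peaks at t≈0.593 with y≈6.28801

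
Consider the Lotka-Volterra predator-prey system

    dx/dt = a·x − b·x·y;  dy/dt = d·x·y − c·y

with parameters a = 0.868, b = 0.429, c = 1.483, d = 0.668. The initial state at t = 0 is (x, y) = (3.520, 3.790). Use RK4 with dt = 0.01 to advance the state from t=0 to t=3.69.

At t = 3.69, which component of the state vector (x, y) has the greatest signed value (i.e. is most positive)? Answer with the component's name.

t=0.000: state=(3.520, 3.790)
step 1 (dt=0.01): k1=(-2.668, 3.291), k2=(-2.682, 3.271), k3=(-2.682, 3.271), k4=(-2.697, 3.251); state += dt/6·(k1+2k2+2k3+k4)
t=0.010: state=(3.493, 3.823)
t=0.020: state=(3.466, 3.855)
t=0.030: state=(3.439, 3.887)
continuing one RK4 step at a time; state shown every 20 steps (Δt=0.2):
t=0.200: state=(2.949, 4.343)
t=0.400: state=(2.384, 4.607)
t=0.600: state=(1.910, 4.556)
t=0.800: state=(1.555, 4.263)
t=1.000: state=(1.306, 3.832)
t=1.200: state=(1.141, 3.352)
t=1.400: state=(1.039, 2.880)
t=1.600: state=(0.984, 2.450)
t=1.800: state=(0.964, 2.074)
t=2.000: state=(0.974, 1.754)
t=2.200: state=(1.009, 1.488)
t=2.400: state=(1.066, 1.270)
t=2.600: state=(1.146, 1.094)
t=2.800: state=(1.249, 0.954)
t=3.000: state=(1.376, 0.845)
t=3.200: state=(1.528, 0.762)
t=3.400: state=(1.707, 0.703)
t=3.600: state=(1.915, 0.666)
t=3.690: state=(2.019, 0.656)
compare at T: x=2.019, y=0.656

largest component: x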